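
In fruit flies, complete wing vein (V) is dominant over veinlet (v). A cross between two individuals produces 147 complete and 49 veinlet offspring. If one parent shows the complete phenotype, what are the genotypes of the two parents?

Observed offspring: 147 complete, 49 veinlet
The observed ratio simplifies to 3:1. Veinlet (vv) offspring appear, so each parent must contribute one v allele. The parent stated to show complete carries V, so it is Vv. The other parent is then either Vv or vv: Vv × vv would give a 1:1 split, whereas Vv × Vv gives 3:1 — matching the data. So both parents are heterozygous (Vv × Vv).
Parent genotypes: Vv × Vv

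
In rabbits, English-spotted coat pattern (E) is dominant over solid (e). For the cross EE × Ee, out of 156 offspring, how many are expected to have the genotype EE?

Punnett square for EE × Ee:
Offspring genotypes: 2 EE, 2 Ee
Total offspring: 4
Count with target: 2
Probability: 2/4 = 1/2
Expected count = 1/2 × 156 = 78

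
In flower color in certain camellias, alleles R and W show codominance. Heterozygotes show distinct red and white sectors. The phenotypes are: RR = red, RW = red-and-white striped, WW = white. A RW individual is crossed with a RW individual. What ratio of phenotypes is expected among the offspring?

Punnett square for RW × RW:
Offspring genotypes: 1 RR, 2 RW, 1 WW
Phenotype counts: 1 red, 2 red-and-white striped, 1 white
Ratio: 1 red : 2 red-and-white striped : 1 white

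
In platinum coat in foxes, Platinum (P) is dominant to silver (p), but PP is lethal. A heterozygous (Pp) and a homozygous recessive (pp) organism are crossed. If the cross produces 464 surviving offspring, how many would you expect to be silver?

Cross: Pp × pp
Punnett square offspring (before lethality): 2 Pp, 2 pp
No PP offspring are produced in this cross.
silver: 2 out of 4 → fraction 1/2
Expected count = 1/2 × 464 = 232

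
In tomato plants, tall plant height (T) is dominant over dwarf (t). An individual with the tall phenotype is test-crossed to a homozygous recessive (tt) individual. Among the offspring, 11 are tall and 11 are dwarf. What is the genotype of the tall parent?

Test cross: ? × tt
Offspring: 11 tall, 11 dwarf — approximately 1:1.
A 1:1 ratio in a test cross indicates the unknown parent is heterozygous (Tt).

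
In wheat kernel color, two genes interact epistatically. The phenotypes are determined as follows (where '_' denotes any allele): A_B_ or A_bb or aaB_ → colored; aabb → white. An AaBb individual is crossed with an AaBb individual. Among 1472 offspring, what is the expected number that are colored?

Cross: AaBb × AaBb — consider each gene separately:
A gene: Aa × Aa → 1 AA, 2 Aa, 1 aa → 3 A_ : 1 aa (out of 4)
B gene: Bb × Bb → 1 BB, 2 Bb, 1 bb → 3 B_ : 1 bb (out of 4)
Genotype classes (out of 4 × 4 = 16): A_B_ = 3×3 = 9; A_bb = 3×1 = 3; aaB_ = 1×3 = 3; aabb = 1×1 = 1
Apply the phenotype rules: A_B_ (9) + A_bb (3) + aaB_ (3) → colored; aabb (1) → white
Phenotype counts (out of 16): 15 colored, 1 white
colored: 15 out of 16 → fraction 15/16
Expected count = 15/16 × 1472 = 1380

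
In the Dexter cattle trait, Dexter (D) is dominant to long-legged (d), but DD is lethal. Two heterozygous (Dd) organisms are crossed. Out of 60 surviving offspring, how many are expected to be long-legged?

Cross: Dd × Dd
Punnett square offspring (before lethality): 1 DD, 2 Dd, 1 dd
The DD genotype is lethal (embryos die); surviving offspring: 2 Dd, 1 dd
long-legged: 1 out of 3 → fraction 1/3
Expected count = 1/3 × 60 = 20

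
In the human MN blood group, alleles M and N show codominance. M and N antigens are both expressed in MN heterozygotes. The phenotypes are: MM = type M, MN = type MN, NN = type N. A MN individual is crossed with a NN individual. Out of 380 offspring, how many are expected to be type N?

Punnett square for MN × NN:
Offspring genotypes: 2 MN, 2 NN
Phenotype counts: 2 type MN, 2 type N
type N: 2 out of 4 → fraction 1/2
Expected count = 1/2 × 380 = 190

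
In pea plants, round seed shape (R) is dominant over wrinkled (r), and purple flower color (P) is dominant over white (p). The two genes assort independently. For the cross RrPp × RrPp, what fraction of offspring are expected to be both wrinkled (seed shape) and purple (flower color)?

Dihybrid cross RrPp × RrPp — consider each gene separately:
seed shape: Rr × Rr → 1 RR, 2 Rr, 1 rr → 3 R_ : 1 rr (out of 4)
flower color: Pp × Pp → 1 PP, 2 Pp, 1 pp → 3 P_ : 1 pp (out of 4)
Looking for: wrinkled (rr) and purple (P_)
P(wrinkled) = 1/4, P(purple) = 3/4
P(both) = 1/4 × 3/4 = 3/16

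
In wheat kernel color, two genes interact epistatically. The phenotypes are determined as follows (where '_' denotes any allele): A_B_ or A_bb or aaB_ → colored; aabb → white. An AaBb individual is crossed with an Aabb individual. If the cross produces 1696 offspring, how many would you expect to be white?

Cross: AaBb × Aabb — consider each gene separately:
A gene: Aa × Aa → 1 AA, 2 Aa, 1 aa → 3 A_ : 1 aa (out of 4)
B gene: Bb × bb → 2 Bb, 2 bb → 2 B_ : 2 bb (out of 4)
Genotype classes (out of 4 × 4 = 16): A_B_ = 3×2 = 6; A_bb = 3×2 = 6; aaB_ = 1×2 = 2; aabb = 1×2 = 2
Apply the phenotype rules: A_B_ (6) + A_bb (6) + aaB_ (2) → colored; aabb (2) → white
Phenotype counts (out of 16): 14 colored, 2 white
white: 2 out of 16 → fraction 1/8
Expected count = 1/8 × 1696 = 212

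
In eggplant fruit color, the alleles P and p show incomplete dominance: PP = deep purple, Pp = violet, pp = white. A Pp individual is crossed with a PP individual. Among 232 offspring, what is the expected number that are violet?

Punnett square for Pp × PP:
Offspring genotypes: 2 PP, 2 Pp
Phenotype counts: 2 deep purple, 2 violet
violet: 2 out of 4 → fraction 1/2
Expected count = 1/2 × 232 = 116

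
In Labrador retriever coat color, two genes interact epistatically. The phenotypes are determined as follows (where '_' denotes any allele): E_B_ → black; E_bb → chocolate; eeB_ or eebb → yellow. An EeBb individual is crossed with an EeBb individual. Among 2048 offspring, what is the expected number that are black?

Cross: EeBb × EeBb — consider each gene separately:
E gene: Ee × Ee → 1 EE, 2 Ee, 1 ee → 3 E_ : 1 ee (out of 4)
B gene: Bb × Bb → 1 BB, 2 Bb, 1 bb → 3 B_ : 1 bb (out of 4)
Genotype classes (out of 4 × 4 = 16): E_B_ = 3×3 = 9; E_bb = 3×1 = 3; eeB_ = 1×3 = 3; eebb = 1×1 = 1
Apply the phenotype rules: E_B_ (9) → black; E_bb (3) → chocolate; eeB_ (3) + eebb (1) → yellow
Phenotype counts (out of 16): 9 black, 3 chocolate, 4 yellow
black: 9 out of 16 → fraction 9/16
Expected count = 9/16 × 2048 = 1152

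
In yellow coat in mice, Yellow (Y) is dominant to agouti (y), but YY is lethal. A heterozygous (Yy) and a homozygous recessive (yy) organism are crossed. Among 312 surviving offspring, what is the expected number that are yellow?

Cross: Yy × yy
Punnett square offspring (before lethality): 2 Yy, 2 yy
No YY offspring are produced in this cross.
yellow: 2 out of 4 → fraction 1/2
Expected count = 1/2 × 312 = 156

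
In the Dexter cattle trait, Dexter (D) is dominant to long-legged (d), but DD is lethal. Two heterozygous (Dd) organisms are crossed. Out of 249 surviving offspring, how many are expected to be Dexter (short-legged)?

Cross: Dd × Dd
Punnett square offspring (before lethality): 1 DD, 2 Dd, 1 dd
The DD genotype is lethal (embryos die); surviving offspring: 2 Dd, 1 dd
Dexter (short-legged): 2 out of 3 → fraction 2/3
Expected count = 2/3 × 249 = 166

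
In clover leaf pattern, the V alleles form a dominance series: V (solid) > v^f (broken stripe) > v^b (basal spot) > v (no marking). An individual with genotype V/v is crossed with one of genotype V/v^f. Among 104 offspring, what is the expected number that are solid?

Cross: V/v × V/v^f
Allele dominance: V > v^f > v^b > v
Offspring genotypes: 1 V/V, 1 V/v^f, 1 V/v, 1 v^f/v
Phenotype counts: 3 solid, 1 broken stripe
solid: 3 out of 4 → fraction 3/4
Expected count = 3/4 × 104 = 78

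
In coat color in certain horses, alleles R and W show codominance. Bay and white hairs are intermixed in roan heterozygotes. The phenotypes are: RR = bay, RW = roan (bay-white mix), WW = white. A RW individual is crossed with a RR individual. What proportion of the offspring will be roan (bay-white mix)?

Punnett square for RW × RR:
Offspring genotypes: 2 RR, 2 RW
Phenotype counts: 2 bay, 2 roan (bay-white mix)
roan (bay-white mix): 2 out of 4
Probability: 2/4 = 1/2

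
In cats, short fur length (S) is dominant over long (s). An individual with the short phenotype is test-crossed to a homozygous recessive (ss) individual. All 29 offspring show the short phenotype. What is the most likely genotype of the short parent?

Test cross: ? × ss
All offspring are short.
If the unknown parent were heterozygous (Ss), about half of 29 offspring would be long; none are. The unknown parent is most likely homozygous dominant (SS).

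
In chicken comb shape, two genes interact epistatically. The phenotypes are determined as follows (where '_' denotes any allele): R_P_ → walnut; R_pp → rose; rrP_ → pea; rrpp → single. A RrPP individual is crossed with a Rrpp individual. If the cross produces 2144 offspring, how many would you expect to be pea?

Cross: RrPP × Rrpp — consider each gene separately:
R gene: Rr × Rr → 1 RR, 2 Rr, 1 rr → 3 R_ : 1 rr (out of 4)
P gene: PP × pp → 4 Pp → 4 P_ (out of 4)
Genotype classes (out of 4 × 4 = 16): R_P_ = 3×4 = 12; rrP_ = 1×4 = 4
Apply the phenotype rules: R_P_ (12) → walnut; rrP_ (4) → pea
Phenotype counts (out of 16): 12 walnut, 4 pea
pea: 4 out of 16 → fraction 1/4
Expected count = 1/4 × 2144 = 536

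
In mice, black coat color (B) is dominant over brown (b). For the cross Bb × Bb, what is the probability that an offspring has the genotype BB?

Punnett square for Bb × Bb:
Offspring genotypes: 1 BB, 2 Bb, 1 bb
Total offspring: 4
Count with target: 1
Probability: 1/4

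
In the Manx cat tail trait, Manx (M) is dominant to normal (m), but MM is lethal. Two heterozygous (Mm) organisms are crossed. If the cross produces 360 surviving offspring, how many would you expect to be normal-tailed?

Cross: Mm × Mm
Punnett square offspring (before lethality): 1 MM, 2 Mm, 1 mm
The MM genotype is lethal (embryos die); surviving offspring: 2 Mm, 1 mm
normal-tailed: 1 out of 3 → fraction 1/3
Expected count = 1/3 × 360 = 120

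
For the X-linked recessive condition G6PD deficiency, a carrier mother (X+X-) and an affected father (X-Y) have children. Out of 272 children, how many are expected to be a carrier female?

Cross: X+X- × X-Y
Offspring: 1 X+X-, 1 X+Y, 1 X-X-, 1 X-Y
Probability of a carrier female: 1/4
Expected count = 1/4 × 272 = 68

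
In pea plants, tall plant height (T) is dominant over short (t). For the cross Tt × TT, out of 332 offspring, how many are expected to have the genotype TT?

Punnett square for Tt × TT:
Offspring genotypes: 2 TT, 2 Tt
Total offspring: 4
Count with target: 2
Probability: 2/4 = 1/2
Expected count = 1/2 × 332 = 166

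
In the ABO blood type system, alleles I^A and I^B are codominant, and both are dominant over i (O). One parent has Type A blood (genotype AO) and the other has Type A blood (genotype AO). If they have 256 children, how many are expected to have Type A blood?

Cross: AO × AO
Possible offspring genotypes: 1 AA, 2 AO, 1 OO
Blood type counts: 3 Type A, 1 Type O
Probability of Type A: 3/4
Expected count = 3/4 × 256 = 192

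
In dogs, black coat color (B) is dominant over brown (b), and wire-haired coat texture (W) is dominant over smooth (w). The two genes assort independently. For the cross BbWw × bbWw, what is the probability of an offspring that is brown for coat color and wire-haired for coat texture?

Dihybrid cross BbWw × bbWw — consider each gene separately:
coat color: Bb × bb → 2 Bb, 2 bb → 2 B_ : 2 bb (out of 4)
coat texture: Ww × Ww → 1 WW, 2 Ww, 1 ww → 3 W_ : 1 ww (out of 4)
Looking for: brown (bb) and wire-haired (W_)
P(brown) = 2/4, P(wire-haired) = 3/4
P(both) = 2/4 × 3/4 = 6/16 = 3/8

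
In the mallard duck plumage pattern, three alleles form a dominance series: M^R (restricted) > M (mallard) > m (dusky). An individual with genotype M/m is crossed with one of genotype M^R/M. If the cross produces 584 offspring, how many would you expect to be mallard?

Cross: M/m × M^R/M
Allele dominance: M^R > M > m
Offspring genotypes: 1 M^R/M, 1 M/M, 1 M^R/m, 1 M/m
Phenotype counts: 2 restricted, 2 mallard
mallard: 2 out of 4 → fraction 1/2
Expected count = 1/2 × 584 = 292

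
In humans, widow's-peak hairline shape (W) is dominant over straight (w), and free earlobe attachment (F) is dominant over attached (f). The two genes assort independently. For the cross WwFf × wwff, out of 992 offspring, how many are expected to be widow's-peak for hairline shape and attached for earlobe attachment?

Dihybrid cross WwFf × wwff — consider each gene separately:
hairline shape: Ww × ww → 2 Ww, 2 ww → 2 W_ : 2 ww (out of 4)
earlobe attachment: Ff × ff → 2 Ff, 2 ff → 2 F_ : 2 ff (out of 4)
Looking for: widow's-peak (W_) and attached (ff)
P(widow's-peak) = 2/4, P(attached) = 2/4
P(both) = 2/4 × 2/4 = 4/16 = 1/4
Expected count = 1/4 × 992 = 248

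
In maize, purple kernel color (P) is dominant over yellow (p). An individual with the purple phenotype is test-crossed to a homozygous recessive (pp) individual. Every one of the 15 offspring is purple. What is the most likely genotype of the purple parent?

Test cross: ? × pp
All offspring are purple.
If the unknown parent were heterozygous (Pp), about half of 15 offspring would be yellow; none are. The unknown parent is most likely homozygous dominant (PP).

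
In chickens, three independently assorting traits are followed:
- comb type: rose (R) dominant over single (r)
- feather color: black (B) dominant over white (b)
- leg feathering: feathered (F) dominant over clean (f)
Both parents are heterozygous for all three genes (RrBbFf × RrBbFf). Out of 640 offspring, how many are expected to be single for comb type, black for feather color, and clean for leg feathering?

Trihybrid cross: RrBbFf × RrBbFf
Each trait segregates independently with a 3:1 phenotypic ratio, so each gene contributes 3/4 (dominant) or 1/4 (recessive).
Target: single (comb type), black (feather color), clean (leg feathering)
Probability = product of independent per-trait probabilities
= 1/4 × 3/4 × 1/4 = 3/64
Expected count = 3/64 × 640 = 30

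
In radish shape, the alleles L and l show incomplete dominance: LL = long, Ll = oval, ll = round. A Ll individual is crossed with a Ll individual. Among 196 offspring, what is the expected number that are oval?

Punnett square for Ll × Ll:
Offspring genotypes: 1 LL, 2 Ll, 1 ll
Phenotype counts: 1 long, 2 oval, 1 round
oval: 2 out of 4 → fraction 1/2
Expected count = 1/2 × 196 = 98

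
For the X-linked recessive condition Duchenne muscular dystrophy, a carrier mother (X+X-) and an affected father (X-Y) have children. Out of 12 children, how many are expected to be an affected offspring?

Cross: X+X- × X-Y
Offspring: 1 X+X-, 1 X+Y, 1 X-X-, 1 X-Y
Probability of an affected offspring: 2/4 = 1/2
Expected count = 1/2 × 12 = 6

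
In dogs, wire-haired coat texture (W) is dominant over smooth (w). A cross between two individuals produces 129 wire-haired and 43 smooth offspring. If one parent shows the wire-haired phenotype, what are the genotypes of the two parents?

Observed offspring: 129 wire-haired, 43 smooth
The observed ratio simplifies to 3:1. Smooth (ww) offspring appear, so each parent must contribute one w allele. The parent stated to show wire-haired carries W, so it is Ww. The other parent is then either Ww or ww: Ww × ww would give a 1:1 split, whereas Ww × Ww gives 3:1 — matching the data. So both parents are heterozygous (Ww × Ww).
Parent genotypes: Ww × Ww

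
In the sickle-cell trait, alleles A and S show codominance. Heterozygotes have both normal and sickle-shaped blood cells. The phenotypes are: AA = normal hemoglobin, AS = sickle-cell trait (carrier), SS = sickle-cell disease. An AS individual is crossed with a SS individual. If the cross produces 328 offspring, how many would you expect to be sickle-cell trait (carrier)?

Punnett square for AS × SS:
Offspring genotypes: 2 AS, 2 SS
Phenotype counts: 2 sickle-cell trait (carrier), 2 sickle-cell disease
sickle-cell trait (carrier): 2 out of 4 → fraction 1/2
Expected count = 1/2 × 328 = 164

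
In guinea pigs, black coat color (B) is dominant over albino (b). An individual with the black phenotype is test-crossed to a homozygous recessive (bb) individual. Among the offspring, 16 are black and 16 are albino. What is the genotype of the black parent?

Test cross: ? × bb
Offspring: 16 black, 16 albino — approximately 1:1.
A 1:1 ratio in a test cross indicates the unknown parent is heterozygous (Bb).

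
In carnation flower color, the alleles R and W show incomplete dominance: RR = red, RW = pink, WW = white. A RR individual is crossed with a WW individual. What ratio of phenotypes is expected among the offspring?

Punnett square for RR × WW:
Offspring genotypes: 4 RW
Phenotype counts: 4 pink
Ratio: all pink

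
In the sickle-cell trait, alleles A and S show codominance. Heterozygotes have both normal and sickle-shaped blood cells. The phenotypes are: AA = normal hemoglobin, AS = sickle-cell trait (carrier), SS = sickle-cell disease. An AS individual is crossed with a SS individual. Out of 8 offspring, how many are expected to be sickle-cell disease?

Punnett square for AS × SS:
Offspring genotypes: 2 AS, 2 SS
Phenotype counts: 2 sickle-cell trait (carrier), 2 sickle-cell disease
sickle-cell disease: 2 out of 4 → fraction 1/2
Expected count = 1/2 × 8 = 4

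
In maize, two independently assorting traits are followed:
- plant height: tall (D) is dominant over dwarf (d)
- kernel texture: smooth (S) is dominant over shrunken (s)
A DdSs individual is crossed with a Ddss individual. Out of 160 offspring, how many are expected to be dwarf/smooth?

Dihybrid cross DdSs × Ddss — consider each gene separately:
plant height: Dd × Dd → 1 DD, 2 Dd, 1 dd → 3 D_ : 1 dd (out of 4)
kernel texture: Ss × ss → 2 Ss, 2 ss → 2 S_ : 2 ss (out of 4)
Combine (counts out of 4 × 4 = 16): tall/smooth (D_S_) = 3×2 = 6; tall/shrunken (D_ss) = 3×2 = 6; dwarf/smooth (ddS_) = 1×2 = 2; dwarf/shrunken (ddss) = 1×2 = 2
Phenotype counts (out of 16): 6 tall/smooth, 6 tall/shrunken, 2 dwarf/smooth, 2 dwarf/shrunken
dwarf/smooth: 2 out of 16 → fraction 1/8
Expected count = 1/8 × 160 = 20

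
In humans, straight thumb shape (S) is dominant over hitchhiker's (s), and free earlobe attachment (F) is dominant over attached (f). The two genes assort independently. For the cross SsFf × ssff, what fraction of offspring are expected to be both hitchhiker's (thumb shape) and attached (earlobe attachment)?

Dihybrid cross SsFf × ssff — consider each gene separately:
thumb shape: Ss × ss → 2 Ss, 2 ss → 2 S_ : 2 ss (out of 4)
earlobe attachment: Ff × ff → 2 Ff, 2 ff → 2 F_ : 2 ff (out of 4)
Looking for: hitchhiker's (ss) and attached (ff)
P(hitchhiker's) = 2/4, P(attached) = 2/4
P(both) = 2/4 × 2/4 = 4/16 = 1/4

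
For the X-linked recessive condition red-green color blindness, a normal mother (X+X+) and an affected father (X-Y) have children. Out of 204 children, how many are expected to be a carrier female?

Cross: X+X+ × X-Y
Offspring: 2 X+X-, 2 X+Y
Probability of a carrier female: 2/4 = 1/2
Expected count = 1/2 × 204 = 102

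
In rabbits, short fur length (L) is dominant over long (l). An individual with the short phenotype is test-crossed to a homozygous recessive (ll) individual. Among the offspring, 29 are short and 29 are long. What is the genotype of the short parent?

Test cross: ? × ll
Offspring: 29 short, 29 long — approximately 1:1.
A 1:1 ratio in a test cross indicates the unknown parent is heterozygous (Ll).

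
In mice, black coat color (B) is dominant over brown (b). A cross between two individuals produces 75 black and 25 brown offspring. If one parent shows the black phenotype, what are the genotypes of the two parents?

Observed offspring: 75 black, 25 brown
The observed ratio simplifies to 3:1. Brown (bb) offspring appear, so each parent must contribute one b allele. The parent stated to show black carries B, so it is Bb. The other parent is then either Bb or bb: Bb × bb would give a 1:1 split, whereas Bb × Bb gives 3:1 — matching the data. So both parents are heterozygous (Bb × Bb).
Parent genotypes: Bb × Bb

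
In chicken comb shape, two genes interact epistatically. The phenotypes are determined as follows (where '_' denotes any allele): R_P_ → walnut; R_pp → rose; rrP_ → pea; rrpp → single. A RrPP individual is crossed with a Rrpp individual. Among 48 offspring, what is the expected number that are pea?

Cross: RrPP × Rrpp — consider each gene separately:
R gene: Rr × Rr → 1 RR, 2 Rr, 1 rr → 3 R_ : 1 rr (out of 4)
P gene: PP × pp → 4 Pp → 4 P_ (out of 4)
Genotype classes (out of 4 × 4 = 16): R_P_ = 3×4 = 12; rrP_ = 1×4 = 4
Apply the phenotype rules: R_P_ (12) → walnut; rrP_ (4) → pea
Phenotype counts (out of 16): 12 walnut, 4 pea
pea: 4 out of 16 → fraction 1/4
Expected count = 1/4 × 48 = 12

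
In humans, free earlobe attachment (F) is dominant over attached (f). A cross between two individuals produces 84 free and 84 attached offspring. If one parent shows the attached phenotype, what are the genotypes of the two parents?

Observed offspring: 84 free, 84 attached
The observed ratio simplifies to 1:1. One parent shows attached, so its genotype must be ff. A 1:1 offspring split requires the other parent to be heterozygous (Ff).
Parent genotypes: ff × Ff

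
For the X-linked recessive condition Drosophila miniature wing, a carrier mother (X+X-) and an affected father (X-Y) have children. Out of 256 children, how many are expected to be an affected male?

Cross: X+X- × X-Y
Offspring: 1 X+X-, 1 X+Y, 1 X-X-, 1 X-Y
Probability of an affected male: 1/4
Expected count = 1/4 × 256 = 64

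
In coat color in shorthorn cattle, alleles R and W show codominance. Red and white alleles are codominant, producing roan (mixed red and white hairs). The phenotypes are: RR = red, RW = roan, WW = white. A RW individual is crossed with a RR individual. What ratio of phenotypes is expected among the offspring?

Punnett square for RW × RR:
Offspring genotypes: 2 RR, 2 RW
Phenotype counts: 2 red, 2 roan
Ratio: 1 red : 1 roan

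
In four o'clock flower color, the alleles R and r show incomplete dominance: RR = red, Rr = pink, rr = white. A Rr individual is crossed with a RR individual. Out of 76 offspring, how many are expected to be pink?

Punnett square for Rr × RR:
Offspring genotypes: 2 RR, 2 Rr
Phenotype counts: 2 red, 2 pink
pink: 2 out of 4 → fraction 1/2
Expected count = 1/2 × 76 = 38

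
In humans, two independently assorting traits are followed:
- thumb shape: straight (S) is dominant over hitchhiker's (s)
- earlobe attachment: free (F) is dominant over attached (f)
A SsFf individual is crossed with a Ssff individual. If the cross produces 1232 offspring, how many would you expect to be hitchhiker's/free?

Dihybrid cross SsFf × Ssff — consider each gene separately:
thumb shape: Ss × Ss → 1 SS, 2 Ss, 1 ss → 3 S_ : 1 ss (out of 4)
earlobe attachment: Ff × ff → 2 Ff, 2 ff → 2 F_ : 2 ff (out of 4)
Combine (counts out of 4 × 4 = 16): straight/free (S_F_) = 3×2 = 6; straight/attached (S_ff) = 3×2 = 6; hitchhiker's/free (ssF_) = 1×2 = 2; hitchhiker's/attached (ssff) = 1×2 = 2
Phenotype counts (out of 16): 6 straight/free, 6 straight/attached, 2 hitchhiker's/free, 2 hitchhiker's/attached
hitchhiker's/free: 2 out of 16 → fraction 1/8
Expected count = 1/8 × 1232 = 154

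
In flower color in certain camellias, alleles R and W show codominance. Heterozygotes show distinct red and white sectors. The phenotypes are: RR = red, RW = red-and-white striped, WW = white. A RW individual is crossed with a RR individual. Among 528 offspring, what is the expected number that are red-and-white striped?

Punnett square for RW × RR:
Offspring genotypes: 2 RR, 2 RW
Phenotype counts: 2 red, 2 red-and-white striped
red-and-white striped: 2 out of 4 → fraction 1/2
Expected count = 1/2 × 528 = 264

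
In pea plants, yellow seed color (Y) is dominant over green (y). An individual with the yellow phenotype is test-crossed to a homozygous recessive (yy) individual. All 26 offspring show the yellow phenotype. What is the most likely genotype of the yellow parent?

Test cross: ? × yy
All offspring are yellow.
If the unknown parent were heterozygous (Yy), about half of 26 offspring would be green; none are. The unknown parent is most likely homozygous dominant (YY).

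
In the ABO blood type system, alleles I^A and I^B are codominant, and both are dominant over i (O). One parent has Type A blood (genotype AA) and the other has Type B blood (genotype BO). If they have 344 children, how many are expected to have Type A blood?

Cross: AA × BO
Possible offspring genotypes: 2 AB, 2 AO
Blood type counts: 2 Type AB, 2 Type A
Probability of Type A: 2/4 = 1/2
Expected count = 1/2 × 344 = 172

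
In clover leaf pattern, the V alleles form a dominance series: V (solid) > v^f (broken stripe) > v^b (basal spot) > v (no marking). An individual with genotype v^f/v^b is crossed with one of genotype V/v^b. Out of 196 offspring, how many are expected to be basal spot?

Cross: v^f/v^b × V/v^b
Allele dominance: V > v^f > v^b > v
Offspring genotypes: 1 V/v^f, 1 v^f/v^b, 1 V/v^b, 1 v^b/v^b
Phenotype counts: 2 solid, 1 broken stripe, 1 basal spot
basal spot: 1 out of 4 → fraction 1/4
Expected count = 1/4 × 196 = 49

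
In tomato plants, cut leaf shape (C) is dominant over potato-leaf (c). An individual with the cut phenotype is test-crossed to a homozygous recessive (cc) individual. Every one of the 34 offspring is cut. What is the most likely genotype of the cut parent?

Test cross: ? × cc
All offspring are cut.
If the unknown parent were heterozygous (Cc), about half of 34 offspring would be potato-leaf; none are. The unknown parent is most likely homozygous dominant (CC).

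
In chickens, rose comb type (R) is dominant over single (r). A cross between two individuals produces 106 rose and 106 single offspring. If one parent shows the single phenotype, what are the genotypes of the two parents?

Observed offspring: 106 rose, 106 single
The observed ratio simplifies to 1:1. One parent shows single, so its genotype must be rr. A 1:1 offspring split requires the other parent to be heterozygous (Rr).
Parent genotypes: rr × Rr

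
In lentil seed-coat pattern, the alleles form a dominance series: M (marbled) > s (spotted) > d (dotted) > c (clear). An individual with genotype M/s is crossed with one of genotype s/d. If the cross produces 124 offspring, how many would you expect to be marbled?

Cross: M/s × s/d
Allele dominance: M > s > d > c
Offspring genotypes: 1 M/s, 1 M/d, 1 s/s, 1 s/d
Phenotype counts: 2 marbled, 2 spotted
marbled: 2 out of 4 → fraction 1/2
Expected count = 1/2 × 124 = 62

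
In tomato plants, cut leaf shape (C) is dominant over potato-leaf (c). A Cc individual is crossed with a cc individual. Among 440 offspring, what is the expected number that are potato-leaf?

Punnett square for Cc × cc:
Offspring genotypes: 2 Cc, 2 cc
cut: 2, potato-leaf: 2
potato-leaf: 2 out of 4 → fraction 1/2
Expected count = 1/2 × 440 = 220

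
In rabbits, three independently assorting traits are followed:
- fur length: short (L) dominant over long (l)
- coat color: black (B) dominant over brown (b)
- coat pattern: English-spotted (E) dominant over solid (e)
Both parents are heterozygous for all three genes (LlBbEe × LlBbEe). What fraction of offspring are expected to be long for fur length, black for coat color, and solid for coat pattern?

Trihybrid cross: LlBbEe × LlBbEe
Each trait segregates independently with a 3:1 phenotypic ratio, so each gene contributes 3/4 (dominant) or 1/4 (recessive).
Target: long (fur length), black (coat color), solid (coat pattern)
Probability = product of independent per-trait probabilities
= 1/4 × 3/4 × 1/4 = 3/64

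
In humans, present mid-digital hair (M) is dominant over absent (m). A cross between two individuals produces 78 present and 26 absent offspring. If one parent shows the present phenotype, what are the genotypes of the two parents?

Observed offspring: 78 present, 26 absent
The observed ratio simplifies to 3:1. Absent (mm) offspring appear, so each parent must contribute one m allele. The parent stated to show present carries M, so it is Mm. The other parent is then either Mm or mm: Mm × mm would give a 1:1 split, whereas Mm × Mm gives 3:1 — matching the data. So both parents are heterozygous (Mm × Mm).
Parent genotypes: Mm × Mm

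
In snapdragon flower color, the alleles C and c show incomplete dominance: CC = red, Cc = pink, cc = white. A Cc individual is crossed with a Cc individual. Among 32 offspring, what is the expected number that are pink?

Punnett square for Cc × Cc:
Offspring genotypes: 1 CC, 2 Cc, 1 cc
Phenotype counts: 1 red, 2 pink, 1 white
pink: 2 out of 4 → fraction 1/2
Expected count = 1/2 × 32 = 16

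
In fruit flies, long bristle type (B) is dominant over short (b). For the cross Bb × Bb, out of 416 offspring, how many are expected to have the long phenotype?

Punnett square for Bb × Bb:
Offspring genotypes: 1 BB, 2 Bb, 1 bb
Total offspring: 4
Count with target: 3
Probability: 3/4
Expected count = 3/4 × 416 = 312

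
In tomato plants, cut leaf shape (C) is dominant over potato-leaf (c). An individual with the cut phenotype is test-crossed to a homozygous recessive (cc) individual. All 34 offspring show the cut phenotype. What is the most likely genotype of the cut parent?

Test cross: ? × cc
All offspring are cut.
If the unknown parent were heterozygous (Cc), about half of 34 offspring would be potato-leaf; none are. The unknown parent is most likely homozygous dominant (CC).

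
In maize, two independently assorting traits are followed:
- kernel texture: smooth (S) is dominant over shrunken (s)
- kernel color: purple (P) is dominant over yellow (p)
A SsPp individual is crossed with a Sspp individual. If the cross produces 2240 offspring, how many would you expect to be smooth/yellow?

Dihybrid cross SsPp × Sspp — consider each gene separately:
kernel texture: Ss × Ss → 1 SS, 2 Ss, 1 ss → 3 S_ : 1 ss (out of 4)
kernel color: Pp × pp → 2 Pp, 2 pp → 2 P_ : 2 pp (out of 4)
Combine (counts out of 4 × 4 = 16): smooth/purple (S_P_) = 3×2 = 6; smooth/yellow (S_pp) = 3×2 = 6; shrunken/purple (ssP_) = 1×2 = 2; shrunken/yellow (sspp) = 1×2 = 2
Phenotype counts (out of 16): 6 smooth/purple, 6 smooth/yellow, 2 shrunken/purple, 2 shrunken/yellow
smooth/yellow: 6 out of 16 → fraction 3/8
Expected count = 3/8 × 2240 = 840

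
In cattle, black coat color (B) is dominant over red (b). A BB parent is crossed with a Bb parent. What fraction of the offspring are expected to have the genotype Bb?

Punnett square for BB × Bb:
Offspring genotypes: 2 BB, 2 Bb
Total offspring: 4
Count with target: 2
Probability: 2/4 = 1/2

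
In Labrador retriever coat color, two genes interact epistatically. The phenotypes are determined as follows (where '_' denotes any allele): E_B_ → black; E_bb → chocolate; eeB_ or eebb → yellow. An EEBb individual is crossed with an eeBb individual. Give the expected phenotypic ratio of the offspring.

Cross: EEBb × eeBb — consider each gene separately:
E gene: EE × ee → 4 Ee → 4 E_ (out of 4)
B gene: Bb × Bb → 1 BB, 2 Bb, 1 bb → 3 B_ : 1 bb (out of 4)
Genotype classes (out of 4 × 4 = 16): E_B_ = 4×3 = 12; E_bb = 4×1 = 4
Apply the phenotype rules: E_B_ (12) → black; E_bb (4) → chocolate
Phenotype counts (out of 16): 12 black, 4 chocolate
Ratio: 3 black : 1 chocolate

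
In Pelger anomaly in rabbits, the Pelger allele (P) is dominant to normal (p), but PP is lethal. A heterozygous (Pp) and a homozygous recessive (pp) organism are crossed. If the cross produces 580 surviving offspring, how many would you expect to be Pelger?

Cross: Pp × pp
Punnett square offspring (before lethality): 2 Pp, 2 pp
No PP offspring are produced in this cross.
Pelger: 2 out of 4 → fraction 1/2
Expected count = 1/2 × 580 = 290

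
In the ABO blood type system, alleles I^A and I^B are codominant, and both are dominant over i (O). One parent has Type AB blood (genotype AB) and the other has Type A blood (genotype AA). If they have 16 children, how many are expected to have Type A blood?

Cross: AB × AA
Possible offspring genotypes: 2 AA, 2 AB
Blood type counts: 2 Type A, 2 Type AB
Probability of Type A: 2/4 = 1/2
Expected count = 1/2 × 16 = 8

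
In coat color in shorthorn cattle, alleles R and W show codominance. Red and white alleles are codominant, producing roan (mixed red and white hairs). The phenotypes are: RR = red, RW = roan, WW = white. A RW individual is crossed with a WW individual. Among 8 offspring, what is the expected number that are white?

Punnett square for RW × WW:
Offspring genotypes: 2 RW, 2 WW
Phenotype counts: 2 roan, 2 white
white: 2 out of 4 → fraction 1/2
Expected count = 1/2 × 8 = 4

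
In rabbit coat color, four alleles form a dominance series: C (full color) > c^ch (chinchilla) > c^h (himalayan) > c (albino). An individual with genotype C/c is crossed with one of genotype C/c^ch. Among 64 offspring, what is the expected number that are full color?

Cross: C/c × C/c^ch
Allele dominance: C > c^ch > c^h > c
Offspring genotypes: 1 C/C, 1 C/c^ch, 1 C/c, 1 c^ch/c
Phenotype counts: 3 full color, 1 chinchilla
full color: 3 out of 4 → fraction 3/4
Expected count = 3/4 × 64 = 48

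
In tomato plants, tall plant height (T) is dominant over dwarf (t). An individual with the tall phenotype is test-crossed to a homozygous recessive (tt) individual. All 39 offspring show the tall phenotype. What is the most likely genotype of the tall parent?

Test cross: ? × tt
All offspring are tall.
If the unknown parent were heterozygous (Tt), about half of 39 offspring would be dwarf; none are. The unknown parent is most likely homozygous dominant (TT).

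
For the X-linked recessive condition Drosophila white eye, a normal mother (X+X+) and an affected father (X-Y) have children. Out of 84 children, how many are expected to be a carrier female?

Cross: X+X+ × X-Y
Offspring: 2 X+X-, 2 X+Y
Probability of a carrier female: 2/4 = 1/2
Expected count = 1/2 × 84 = 42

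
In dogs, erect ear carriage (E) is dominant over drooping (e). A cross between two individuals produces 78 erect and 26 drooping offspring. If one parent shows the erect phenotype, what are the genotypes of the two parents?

Observed offspring: 78 erect, 26 drooping
The observed ratio simplifies to 3:1. Drooping (ee) offspring appear, so each parent must contribute one e allele. The parent stated to show erect carries E, so it is Ee. The other parent is then either Ee or ee: Ee × ee would give a 1:1 split, whereas Ee × Ee gives 3:1 — matching the data. So both parents are heterozygous (Ee × Ee).
Parent genotypes: Ee × Ee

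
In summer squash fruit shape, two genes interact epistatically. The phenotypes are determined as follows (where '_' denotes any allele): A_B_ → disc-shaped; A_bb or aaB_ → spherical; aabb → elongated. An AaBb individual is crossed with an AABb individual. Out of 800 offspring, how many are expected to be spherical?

Cross: AaBb × AABb — consider each gene separately:
A gene: Aa × AA → 2 AA, 2 Aa → 4 A_ (out of 4)
B gene: Bb × Bb → 1 BB, 2 Bb, 1 bb → 3 B_ : 1 bb (out of 4)
Genotype classes (out of 4 × 4 = 16): A_B_ = 4×3 = 12; A_bb = 4×1 = 4
Apply the phenotype rules: A_B_ (12) → disc-shaped; A_bb (4) → spherical
Phenotype counts (out of 16): 12 disc-shaped, 4 spherical
spherical: 4 out of 16 → fraction 1/4
Expected count = 1/4 × 800 = 200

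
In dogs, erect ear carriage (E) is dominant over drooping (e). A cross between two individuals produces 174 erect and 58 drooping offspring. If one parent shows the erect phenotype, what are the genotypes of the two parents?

Observed offspring: 174 erect, 58 drooping
The observed ratio simplifies to 3:1. Drooping (ee) offspring appear, so each parent must contribute one e allele. The parent stated to show erect carries E, so it is Ee. The other parent is then either Ee or ee: Ee × ee would give a 1:1 split, whereas Ee × Ee gives 3:1 — matching the data. So both parents are heterozygous (Ee × Ee).
Parent genotypes: Ee × Ee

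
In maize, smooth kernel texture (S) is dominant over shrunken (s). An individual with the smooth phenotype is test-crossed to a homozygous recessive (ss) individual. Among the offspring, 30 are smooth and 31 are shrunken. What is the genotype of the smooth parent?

Test cross: ? × ss
Offspring: 30 smooth, 31 shrunken — approximately 1:1.
A 1:1 ratio in a test cross indicates the unknown parent is heterozygous (Ss).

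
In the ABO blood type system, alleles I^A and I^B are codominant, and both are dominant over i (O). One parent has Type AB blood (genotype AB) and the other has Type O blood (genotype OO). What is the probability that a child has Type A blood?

Cross: AB × OO
Possible offspring genotypes: 2 AO, 2 BO
Blood type counts: 2 Type A, 2 Type B
Probability of Type A: 2/4 = 1/2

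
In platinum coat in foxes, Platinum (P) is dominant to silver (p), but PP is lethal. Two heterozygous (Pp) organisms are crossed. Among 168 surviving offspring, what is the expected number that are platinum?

Cross: Pp × Pp
Punnett square offspring (before lethality): 1 PP, 2 Pp, 1 pp
The PP genotype is lethal (embryos die); surviving offspring: 2 Pp, 1 pp
platinum: 2 out of 3 → fraction 2/3
Expected count = 2/3 × 168 = 112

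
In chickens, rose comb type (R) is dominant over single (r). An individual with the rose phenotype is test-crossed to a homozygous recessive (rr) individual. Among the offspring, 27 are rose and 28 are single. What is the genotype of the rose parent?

Test cross: ? × rr
Offspring: 27 rose, 28 single — approximately 1:1.
A 1:1 ratio in a test cross indicates the unknown parent is heterozygous (Rr).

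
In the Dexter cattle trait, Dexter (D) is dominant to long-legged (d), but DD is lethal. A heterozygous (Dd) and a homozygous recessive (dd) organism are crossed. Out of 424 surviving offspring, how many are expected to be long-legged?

Cross: Dd × dd
Punnett square offspring (before lethality): 2 Dd, 2 dd
No DD offspring are produced in this cross.
long-legged: 2 out of 4 → fraction 1/2
Expected count = 1/2 × 424 = 212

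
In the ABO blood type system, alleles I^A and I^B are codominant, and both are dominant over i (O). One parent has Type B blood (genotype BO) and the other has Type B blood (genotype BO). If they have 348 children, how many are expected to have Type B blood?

Cross: BO × BO
Possible offspring genotypes: 1 BB, 2 BO, 1 OO
Blood type counts: 3 Type B, 1 Type O
Probability of Type B: 3/4
Expected count = 3/4 × 348 = 261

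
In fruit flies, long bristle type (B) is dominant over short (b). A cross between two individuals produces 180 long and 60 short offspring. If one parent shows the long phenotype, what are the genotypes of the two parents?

Observed offspring: 180 long, 60 short
The observed ratio simplifies to 3:1. Short (bb) offspring appear, so each parent must contribute one b allele. The parent stated to show long carries B, so it is Bb. The other parent is then either Bb or bb: Bb × bb would give a 1:1 split, whereas Bb × Bb gives 3:1 — matching the data. So both parents are heterozygous (Bb × Bb).
Parent genotypes: Bb × Bb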